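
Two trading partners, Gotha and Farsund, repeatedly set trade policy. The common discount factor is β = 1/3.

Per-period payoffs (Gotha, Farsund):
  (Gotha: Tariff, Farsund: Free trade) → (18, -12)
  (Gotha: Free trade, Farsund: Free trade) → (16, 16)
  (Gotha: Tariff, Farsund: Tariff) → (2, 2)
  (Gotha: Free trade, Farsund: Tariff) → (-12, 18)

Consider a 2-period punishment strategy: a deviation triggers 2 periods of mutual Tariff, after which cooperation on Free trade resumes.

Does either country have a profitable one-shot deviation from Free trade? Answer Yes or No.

No

IC: β+…+β^2 ≥ (18−16)/(16−2) = 1/7.
At β = 1/3: partial sum = 0.4444 ≥ 0.1429. Cooperation sustainable.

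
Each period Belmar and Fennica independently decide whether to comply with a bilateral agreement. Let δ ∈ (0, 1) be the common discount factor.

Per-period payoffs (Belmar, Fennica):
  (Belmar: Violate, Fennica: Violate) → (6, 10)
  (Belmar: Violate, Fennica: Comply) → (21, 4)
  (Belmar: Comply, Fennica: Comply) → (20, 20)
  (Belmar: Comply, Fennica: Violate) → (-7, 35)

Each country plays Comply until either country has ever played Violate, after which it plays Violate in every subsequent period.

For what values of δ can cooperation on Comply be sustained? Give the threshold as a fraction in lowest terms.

3/5

For Belmar: deviation gain 21−20 = 1, per-period punishment loss 20−6 = 14. IC gives δ ≥ 1/15.
For Fennica: gain 15, loss 10 per period, so δ ≥ 15/25 = 3/5.
The tighter constraint is Fennica's, so cooperation needs δ ≥ 3/5.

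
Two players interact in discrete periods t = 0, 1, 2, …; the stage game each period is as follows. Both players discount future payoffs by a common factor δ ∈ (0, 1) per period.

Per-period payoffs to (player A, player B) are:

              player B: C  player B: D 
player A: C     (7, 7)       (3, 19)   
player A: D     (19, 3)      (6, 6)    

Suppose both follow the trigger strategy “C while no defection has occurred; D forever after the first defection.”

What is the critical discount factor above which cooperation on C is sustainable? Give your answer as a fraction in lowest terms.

12/13

One-period gain from deviating is 19 − 7 = 12. The loss is 7 − 6 = 1 in every subsequent period, with present value 1·δ/(1−δ).
Deviation is unprofitable when 1·δ/(1−δ) ≥ 12, i.e. δ/(1−δ) ≥ 12.
Equivalently δ ≥ 12/(12+1) = 12/13.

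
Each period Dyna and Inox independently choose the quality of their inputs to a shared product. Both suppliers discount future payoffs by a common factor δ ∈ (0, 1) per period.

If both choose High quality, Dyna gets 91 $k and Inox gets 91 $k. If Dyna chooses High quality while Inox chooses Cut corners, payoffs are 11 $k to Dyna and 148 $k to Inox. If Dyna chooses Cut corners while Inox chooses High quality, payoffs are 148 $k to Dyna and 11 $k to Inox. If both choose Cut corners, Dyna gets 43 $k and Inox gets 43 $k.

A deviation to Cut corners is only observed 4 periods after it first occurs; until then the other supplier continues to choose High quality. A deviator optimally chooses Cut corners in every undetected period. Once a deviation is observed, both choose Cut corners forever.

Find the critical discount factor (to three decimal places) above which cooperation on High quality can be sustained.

The best deviation is to choose Cut corners for all 4 undetected periods, earning 148 each, then 43 forever once detected.
Deviation value: 148(1−δ^4)/(1−δ) + 43δ^4/(1−δ); cooperation value: 91/(1−δ).
IC: 91 ≥ 148(1−δ^4) + 43δ^4 = 148 − 105δ^4.
So δ^4 ≥ 57/105 = 19/35, giving δ ≥ (19/35)^(1/4) ≈ 0.858.

0.858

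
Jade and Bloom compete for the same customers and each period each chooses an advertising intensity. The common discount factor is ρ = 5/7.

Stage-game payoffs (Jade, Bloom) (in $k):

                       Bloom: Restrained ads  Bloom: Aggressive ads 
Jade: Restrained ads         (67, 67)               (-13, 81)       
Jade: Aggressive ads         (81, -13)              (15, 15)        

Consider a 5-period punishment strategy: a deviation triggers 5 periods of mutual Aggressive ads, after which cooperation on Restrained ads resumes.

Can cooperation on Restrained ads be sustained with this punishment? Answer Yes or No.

Yes

Comparing payoff streams over the 6 periods until play realigns: cooperate → 67(1+ρ+…+ρ^5); deviate → 81 + 15(ρ+…+ρ^5).
Cooperation is sustained iff (67−15)(ρ+…+ρ^5) ≥ 81−67.
ρ+…+ρ^5 = 5/7·(1−(5/7)^5)/(1−5/7) = 2.0352, and (81−67)/(67−15) = 0.2692.
2.0352 ≥ 0.2692, so cooperation is sustainable.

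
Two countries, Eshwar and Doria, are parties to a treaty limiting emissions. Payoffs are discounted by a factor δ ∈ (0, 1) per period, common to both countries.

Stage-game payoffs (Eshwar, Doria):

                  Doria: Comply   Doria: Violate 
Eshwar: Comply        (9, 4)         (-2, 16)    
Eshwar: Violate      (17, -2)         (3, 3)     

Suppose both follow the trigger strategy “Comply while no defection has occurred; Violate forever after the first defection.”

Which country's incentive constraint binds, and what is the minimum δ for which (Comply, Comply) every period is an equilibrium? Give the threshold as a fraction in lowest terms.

Doria; δ ≥ 12/13

For Eshwar: deviation gain 17−9 = 8, per-period punishment loss 9−3 = 6. IC gives δ ≥ 8/14 = 4/7.
For Doria: gain 12, loss 1 per period, so δ ≥ 12/13.
The tighter constraint is Doria's, so cooperation needs δ ≥ 12/13.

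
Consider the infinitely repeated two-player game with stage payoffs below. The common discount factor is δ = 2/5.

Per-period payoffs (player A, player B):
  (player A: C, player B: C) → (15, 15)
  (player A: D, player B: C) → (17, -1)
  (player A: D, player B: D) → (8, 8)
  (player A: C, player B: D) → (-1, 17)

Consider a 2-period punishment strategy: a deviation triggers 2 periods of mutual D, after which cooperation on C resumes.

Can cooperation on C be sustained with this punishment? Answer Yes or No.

Yes

A one-shot deviation gives 17 now, then 8 for 2 periods, then back to 15.
Gain from deviating: (17−15) today; loss: (15−8) in each of the next 2 periods.
No-deviation condition: (15−8)(δ+…+δ^2) ≥ 17−15, i.e. δ+…+δ^2 ≥ 2/7.
At δ = 2/5: δ+…+δ^2 = 0.5600 ≥ 0.2857.
So cooperation is sustainable.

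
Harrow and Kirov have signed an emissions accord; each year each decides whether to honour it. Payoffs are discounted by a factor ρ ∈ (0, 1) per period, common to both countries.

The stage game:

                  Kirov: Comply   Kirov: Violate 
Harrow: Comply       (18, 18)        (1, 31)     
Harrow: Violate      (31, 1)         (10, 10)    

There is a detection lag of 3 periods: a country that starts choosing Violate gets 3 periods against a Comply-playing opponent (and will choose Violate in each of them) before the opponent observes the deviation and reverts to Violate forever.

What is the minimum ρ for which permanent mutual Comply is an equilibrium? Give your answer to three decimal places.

0.852

A deviator earns 31 for 3 periods, then 10 forever; cooperating earns 18 forever. Multiplying the IC by (1−ρ):
18 ≥ 31(1−ρ^3) + 10ρ^3, so 21·ρ^3 ≥ 13 and ρ^3 ≥ 13/21.
ρ ≥ (13/21)^(1/3) ≈ 0.852.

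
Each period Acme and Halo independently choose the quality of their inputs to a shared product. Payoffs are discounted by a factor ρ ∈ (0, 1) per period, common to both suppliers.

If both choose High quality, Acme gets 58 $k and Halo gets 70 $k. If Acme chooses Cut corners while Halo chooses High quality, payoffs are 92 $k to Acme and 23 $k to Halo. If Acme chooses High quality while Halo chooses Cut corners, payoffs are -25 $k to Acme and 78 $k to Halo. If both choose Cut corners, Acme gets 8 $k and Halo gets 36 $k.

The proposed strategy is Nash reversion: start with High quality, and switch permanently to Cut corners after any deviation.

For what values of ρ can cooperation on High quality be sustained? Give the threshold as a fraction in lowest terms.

17/42

Acme: cooperation gives 58 each period; deviation gives 92 once then 8 forever.
  58/(1−ρ) ≥ 92 + 8ρ/(1−ρ) ⇒ ρ ≥ 34/84 = 17/42.
Halo: cooperation gives 70 each period; deviation gives 78 once then 36 forever.
  ρ ≥ 8/42 = 4/21.
Both must hold, so the binding constraint is Acme's: ρ ≥ 17/42.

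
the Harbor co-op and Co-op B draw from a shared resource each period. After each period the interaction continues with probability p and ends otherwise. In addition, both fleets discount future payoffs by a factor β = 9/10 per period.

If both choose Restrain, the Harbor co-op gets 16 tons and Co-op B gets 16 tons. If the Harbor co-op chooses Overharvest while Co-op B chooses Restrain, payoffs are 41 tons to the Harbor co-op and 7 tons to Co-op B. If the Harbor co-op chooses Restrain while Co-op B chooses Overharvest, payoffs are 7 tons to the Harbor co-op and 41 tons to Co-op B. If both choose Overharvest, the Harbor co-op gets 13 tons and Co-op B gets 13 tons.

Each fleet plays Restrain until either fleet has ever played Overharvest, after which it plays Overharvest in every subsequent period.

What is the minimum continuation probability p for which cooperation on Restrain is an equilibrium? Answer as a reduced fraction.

125/126

With continuation probability p and discount β, the effective per-period discount factor is βp.
Grim-trigger IC: βp ≥ (41−16)/(41−13) = 25/28.
So p ≥ (25/28)/(9/10) = 125/126.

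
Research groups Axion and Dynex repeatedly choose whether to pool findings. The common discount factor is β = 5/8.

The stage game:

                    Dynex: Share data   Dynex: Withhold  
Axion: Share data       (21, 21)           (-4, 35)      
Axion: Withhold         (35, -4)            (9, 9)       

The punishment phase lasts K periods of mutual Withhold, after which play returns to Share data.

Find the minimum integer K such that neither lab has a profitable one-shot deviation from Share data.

Need Σ_{k=1}^{K} β^k ≥ (35−21)/(21−9) = 1.1667 at β = 5/8.
At K = 2 the sum is 1.0156 < 1.1667; at K = 3 it is 1.2598 ≥ 1.1667.
So the minimum punishment length is K = 3.

3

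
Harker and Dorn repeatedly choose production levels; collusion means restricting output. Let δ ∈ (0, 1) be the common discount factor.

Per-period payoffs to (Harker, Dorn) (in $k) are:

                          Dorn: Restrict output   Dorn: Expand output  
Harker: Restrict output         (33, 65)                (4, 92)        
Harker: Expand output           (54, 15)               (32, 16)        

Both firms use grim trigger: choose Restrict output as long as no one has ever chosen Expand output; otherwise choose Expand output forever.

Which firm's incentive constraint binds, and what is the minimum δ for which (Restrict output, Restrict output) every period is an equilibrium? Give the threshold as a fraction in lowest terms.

Harker; δ ≥ 21/22

For Harker: deviation gain 54−33 = 21, per-period punishment loss 33−32 = 1. IC gives δ ≥ 21/22.
For Dorn: gain 27, loss 49 per period, so δ ≥ 27/76.
The tighter constraint is Harker's, so cooperation needs δ ≥ 21/22.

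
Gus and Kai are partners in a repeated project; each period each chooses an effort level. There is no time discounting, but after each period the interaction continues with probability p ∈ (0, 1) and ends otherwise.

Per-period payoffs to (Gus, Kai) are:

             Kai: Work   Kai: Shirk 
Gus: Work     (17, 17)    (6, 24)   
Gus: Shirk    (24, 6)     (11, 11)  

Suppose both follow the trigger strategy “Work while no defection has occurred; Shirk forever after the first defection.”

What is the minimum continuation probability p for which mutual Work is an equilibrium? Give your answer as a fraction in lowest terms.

7/13

Expected cooperation value is 17 + p·17 + p²·17 + … = 17/(1−p); deviation gives 24 + p·11/(1−p).
17 ≥ 24(1−p) + 11p ⇒ 13p ≥ 7 ⇒ p ≥ 7/13.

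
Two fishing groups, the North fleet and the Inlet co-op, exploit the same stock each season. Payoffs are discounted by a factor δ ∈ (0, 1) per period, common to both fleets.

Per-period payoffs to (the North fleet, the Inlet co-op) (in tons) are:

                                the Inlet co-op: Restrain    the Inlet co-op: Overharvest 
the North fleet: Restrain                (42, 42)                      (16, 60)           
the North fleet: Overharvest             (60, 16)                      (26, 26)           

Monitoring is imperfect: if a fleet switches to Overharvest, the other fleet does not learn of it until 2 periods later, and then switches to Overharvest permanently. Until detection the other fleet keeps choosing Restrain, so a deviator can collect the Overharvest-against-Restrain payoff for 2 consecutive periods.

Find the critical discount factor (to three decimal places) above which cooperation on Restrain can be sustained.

0.728

The best deviation is to choose Overharvest for all 2 undetected periods, earning 60 each, then 26 forever once detected.
Deviation value: 60(1−δ^2)/(1−δ) + 26δ^2/(1−δ); cooperation value: 42/(1−δ).
IC: 42 ≥ 60(1−δ^2) + 26δ^2 = 60 − 34δ^2.
So δ^2 ≥ 18/34 = 9/17, giving δ ≥ (9/17)^(1/2) ≈ 0.728.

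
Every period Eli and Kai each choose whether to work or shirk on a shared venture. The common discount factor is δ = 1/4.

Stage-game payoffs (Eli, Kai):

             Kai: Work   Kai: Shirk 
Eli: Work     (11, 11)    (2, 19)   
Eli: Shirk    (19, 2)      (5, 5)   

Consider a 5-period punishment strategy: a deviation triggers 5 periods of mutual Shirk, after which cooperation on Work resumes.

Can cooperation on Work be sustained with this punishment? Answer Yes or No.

No

IC: δ+…+δ^5 ≥ (19−11)/(11−5) = 4/3.
At δ = 1/4: partial sum = 0.3330 < 1.3333. Cooperation not sustainable.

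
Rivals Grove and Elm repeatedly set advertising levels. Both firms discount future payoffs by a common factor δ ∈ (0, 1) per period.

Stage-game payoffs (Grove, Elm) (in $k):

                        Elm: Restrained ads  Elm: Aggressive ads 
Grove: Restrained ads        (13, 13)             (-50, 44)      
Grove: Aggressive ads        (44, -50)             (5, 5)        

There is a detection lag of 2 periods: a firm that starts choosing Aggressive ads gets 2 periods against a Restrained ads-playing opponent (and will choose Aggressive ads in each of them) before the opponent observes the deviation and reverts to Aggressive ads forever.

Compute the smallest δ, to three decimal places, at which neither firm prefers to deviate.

The best deviation is to choose Aggressive ads for all 2 undetected periods, earning 44 each, then 5 forever once detected.
Deviation value: 44(1−δ^2)/(1−δ) + 5δ^2/(1−δ); cooperation value: 13/(1−δ).
IC: 13 ≥ 44(1−δ^2) + 5δ^2 = 44 − 39δ^2.
So δ^2 ≥ 31/39, giving δ ≥ (31/39)^(1/2) ≈ 0.892.

0.892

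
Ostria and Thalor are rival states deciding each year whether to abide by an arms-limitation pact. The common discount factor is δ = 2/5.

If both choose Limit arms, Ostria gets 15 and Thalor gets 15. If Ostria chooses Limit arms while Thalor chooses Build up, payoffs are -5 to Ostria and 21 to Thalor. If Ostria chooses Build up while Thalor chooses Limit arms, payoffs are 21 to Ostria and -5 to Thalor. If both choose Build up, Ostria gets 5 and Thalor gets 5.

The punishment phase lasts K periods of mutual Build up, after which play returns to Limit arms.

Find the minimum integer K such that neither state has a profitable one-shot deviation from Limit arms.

3

Need Σ_{k=1}^{K} δ^k ≥ (21−15)/(15−5) = 0.6000 at δ = 2/5.
At K = 2 the sum is 0.5600 < 0.6000; at K = 3 it is 0.6240 ≥ 0.6000.
So the minimum punishment length is K = 3.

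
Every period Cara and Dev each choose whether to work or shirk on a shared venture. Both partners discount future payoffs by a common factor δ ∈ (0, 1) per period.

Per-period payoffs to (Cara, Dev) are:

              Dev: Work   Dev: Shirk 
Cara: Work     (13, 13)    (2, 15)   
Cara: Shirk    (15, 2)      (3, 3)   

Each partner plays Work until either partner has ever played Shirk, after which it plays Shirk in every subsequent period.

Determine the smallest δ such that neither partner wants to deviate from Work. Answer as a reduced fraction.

1/6

13/(1−δ) ≥ 15 + 3δ/(1−δ)
13 ≥ 15 − 12δ
δ ≥ 2/12 = 1/6.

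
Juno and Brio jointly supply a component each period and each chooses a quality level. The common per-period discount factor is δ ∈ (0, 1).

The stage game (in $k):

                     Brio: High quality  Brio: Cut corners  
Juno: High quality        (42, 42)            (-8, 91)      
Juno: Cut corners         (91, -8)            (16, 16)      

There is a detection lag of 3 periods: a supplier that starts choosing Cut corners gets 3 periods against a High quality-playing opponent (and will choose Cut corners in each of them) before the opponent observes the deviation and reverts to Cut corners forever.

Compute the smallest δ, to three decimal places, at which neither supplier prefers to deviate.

Deviating for the 3 undetected periods gains 91−42 = 49 per period over cooperation, then loses 42−16 = 26 per period forever once punishment starts.
Gain: 49(1 + δ + … + δ^2); loss: 26·δ^3/(1−δ).
No profitable deviation ⇔ 49(1−δ^3) ≤ 26·δ^3, i.e. δ^3 ≥ 49/(49+26) = 49/75.
Hence δ ≥ (49/75)^(1/3) ≈ 0.868.

0.868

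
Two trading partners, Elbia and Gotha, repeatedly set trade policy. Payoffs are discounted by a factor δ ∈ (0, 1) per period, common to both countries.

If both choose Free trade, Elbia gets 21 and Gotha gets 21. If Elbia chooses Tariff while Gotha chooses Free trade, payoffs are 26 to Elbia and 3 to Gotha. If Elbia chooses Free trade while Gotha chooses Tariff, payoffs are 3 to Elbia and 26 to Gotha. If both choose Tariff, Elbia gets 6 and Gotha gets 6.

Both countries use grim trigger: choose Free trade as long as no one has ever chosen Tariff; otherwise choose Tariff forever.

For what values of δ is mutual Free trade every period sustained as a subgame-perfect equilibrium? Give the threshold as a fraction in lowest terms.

One-period gain from deviating is 26 − 21 = 5. The loss is 21 − 6 = 15 in every subsequent period, with present value 15·δ/(1−δ).
Deviation is unprofitable when 15·δ/(1−δ) ≥ 5, i.e. δ/(1−δ) ≥ 1/3.
Equivalently δ ≥ 5/(5+15) = 1/4.

1/4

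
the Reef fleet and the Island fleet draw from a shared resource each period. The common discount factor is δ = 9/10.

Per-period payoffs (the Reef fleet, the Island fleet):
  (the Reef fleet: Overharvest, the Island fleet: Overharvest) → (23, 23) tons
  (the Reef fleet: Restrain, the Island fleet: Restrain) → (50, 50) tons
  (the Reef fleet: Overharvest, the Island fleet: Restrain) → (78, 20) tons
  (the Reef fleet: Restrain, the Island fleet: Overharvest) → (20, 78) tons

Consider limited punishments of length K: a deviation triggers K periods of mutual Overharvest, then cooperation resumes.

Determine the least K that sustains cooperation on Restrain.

No profitable deviation requires (50−23)(δ+…+δ^K) ≥ 78−50, i.e. δ+…+δ^K ≥ 28/27 ≈ 1.0370.
With δ = 9/10, the partial sums are K=1: 0.9000, K=2: 1.7100.
K = 2 is the first length at which the sum reaches 1.0370.

2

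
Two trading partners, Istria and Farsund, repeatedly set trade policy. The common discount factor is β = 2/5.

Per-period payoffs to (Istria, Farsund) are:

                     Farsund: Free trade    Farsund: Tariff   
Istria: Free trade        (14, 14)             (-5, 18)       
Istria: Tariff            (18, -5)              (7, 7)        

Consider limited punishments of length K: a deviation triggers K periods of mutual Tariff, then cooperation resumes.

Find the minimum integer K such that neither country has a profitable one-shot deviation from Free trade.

No profitable deviation requires (14−7)(β+…+β^K) ≥ 18−14, i.e. β+…+β^K ≥ 4/7 ≈ 0.5714.
With β = 2/5, the partial sums are K=1: 0.4000, K=2: 0.5600, K=3: 0.6240.
K = 3 is the first length at which the sum reaches 0.5714.

3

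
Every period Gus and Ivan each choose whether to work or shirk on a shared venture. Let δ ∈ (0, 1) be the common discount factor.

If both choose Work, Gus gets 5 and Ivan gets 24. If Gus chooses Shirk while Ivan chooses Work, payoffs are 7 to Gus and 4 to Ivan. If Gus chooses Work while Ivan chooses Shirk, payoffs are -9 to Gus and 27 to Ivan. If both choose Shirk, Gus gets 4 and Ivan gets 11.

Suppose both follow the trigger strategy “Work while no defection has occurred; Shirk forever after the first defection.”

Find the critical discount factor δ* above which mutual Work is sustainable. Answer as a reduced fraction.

Gus's threshold: (7−5)/(7−4) = 2/3.
Ivan's threshold: (27−24)/(27−11) = 3/16.
2/3 > 3/16, so Gus binds and δ* = 2/3.

2/3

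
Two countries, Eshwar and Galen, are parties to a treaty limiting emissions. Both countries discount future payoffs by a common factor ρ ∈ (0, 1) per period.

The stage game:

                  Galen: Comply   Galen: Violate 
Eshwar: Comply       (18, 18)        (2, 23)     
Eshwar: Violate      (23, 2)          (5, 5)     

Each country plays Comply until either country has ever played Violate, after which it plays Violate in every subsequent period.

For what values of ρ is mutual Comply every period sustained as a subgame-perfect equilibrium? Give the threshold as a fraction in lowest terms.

5/18

18/(1−ρ) ≥ 23 + 5ρ/(1−ρ)
18 ≥ 23 − 18ρ
ρ ≥ 5/18.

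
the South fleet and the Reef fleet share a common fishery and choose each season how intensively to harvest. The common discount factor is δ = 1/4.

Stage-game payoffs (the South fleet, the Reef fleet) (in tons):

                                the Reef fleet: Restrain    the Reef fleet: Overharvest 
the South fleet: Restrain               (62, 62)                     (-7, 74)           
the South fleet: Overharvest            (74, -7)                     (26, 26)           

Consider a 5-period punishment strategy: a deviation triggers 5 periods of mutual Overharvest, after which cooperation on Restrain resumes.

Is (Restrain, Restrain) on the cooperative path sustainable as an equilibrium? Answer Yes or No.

Comparing payoff streams over the 6 periods until play realigns: cooperate → 62(1+δ+…+δ^5); deviate → 74 + 26(δ+…+δ^5).
Cooperation is sustained iff (62−26)(δ+…+δ^5) ≥ 74−62.
δ+…+δ^5 = 1/4·(1−(1/4)^5)/(1−1/4) = 0.3330, and (74−62)/(62−26) = 0.3333.
0.3330 < 0.3333, so cooperation is not sustainable.

No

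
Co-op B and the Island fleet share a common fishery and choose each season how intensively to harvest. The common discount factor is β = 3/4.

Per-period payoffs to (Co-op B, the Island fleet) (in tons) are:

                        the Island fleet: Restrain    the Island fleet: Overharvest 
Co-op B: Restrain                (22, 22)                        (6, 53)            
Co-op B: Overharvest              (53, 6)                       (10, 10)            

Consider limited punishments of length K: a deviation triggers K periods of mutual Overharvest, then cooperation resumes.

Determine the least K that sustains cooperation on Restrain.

7

No profitable deviation requires (22−10)(β+…+β^K) ≥ 53−22, i.e. β+…+β^K ≥ 31/12 ≈ 2.5833.
With β = 3/4, the partial sums are K=1: 0.7500, K=2: 1.3125, …, K=5: 2.2881, K=6: 2.4661, K=7: 2.5995.
K = 7 is the first length at which the sum reaches 2.5833.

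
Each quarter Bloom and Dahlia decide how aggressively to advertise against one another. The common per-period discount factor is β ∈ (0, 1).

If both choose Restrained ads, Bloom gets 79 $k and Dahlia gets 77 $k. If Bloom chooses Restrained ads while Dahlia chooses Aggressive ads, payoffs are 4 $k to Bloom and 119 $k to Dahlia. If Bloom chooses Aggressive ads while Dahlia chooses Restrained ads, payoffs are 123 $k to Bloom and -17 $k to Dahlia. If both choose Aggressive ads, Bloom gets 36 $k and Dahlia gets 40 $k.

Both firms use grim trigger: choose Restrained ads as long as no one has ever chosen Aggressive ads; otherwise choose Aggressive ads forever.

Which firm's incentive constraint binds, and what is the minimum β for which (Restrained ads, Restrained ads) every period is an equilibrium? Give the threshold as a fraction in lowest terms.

Dahlia; β ≥ 42/79

For Bloom: deviation gain 123−79 = 44, per-period punishment loss 79−36 = 43. IC gives β ≥ 44/87.
For Dahlia: gain 42, loss 37 per period, so β ≥ 42/79.
The tighter constraint is Dahlia's, so cooperation needs β ≥ 42/79.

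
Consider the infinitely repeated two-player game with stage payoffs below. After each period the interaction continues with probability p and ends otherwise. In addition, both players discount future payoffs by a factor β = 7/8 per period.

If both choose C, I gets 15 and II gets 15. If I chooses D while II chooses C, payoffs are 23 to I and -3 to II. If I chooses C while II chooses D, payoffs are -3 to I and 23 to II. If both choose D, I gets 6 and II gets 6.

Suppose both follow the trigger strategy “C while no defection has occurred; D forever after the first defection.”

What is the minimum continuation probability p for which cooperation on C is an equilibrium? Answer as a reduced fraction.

Expected continuation weight on next period's payoff is β·p = 7/8·p, which plays the role of the discount factor.
Cooperation requires 7/8·p ≥ (23−15)/(23−6) = 8/17, hence p ≥ 64/119.

64/119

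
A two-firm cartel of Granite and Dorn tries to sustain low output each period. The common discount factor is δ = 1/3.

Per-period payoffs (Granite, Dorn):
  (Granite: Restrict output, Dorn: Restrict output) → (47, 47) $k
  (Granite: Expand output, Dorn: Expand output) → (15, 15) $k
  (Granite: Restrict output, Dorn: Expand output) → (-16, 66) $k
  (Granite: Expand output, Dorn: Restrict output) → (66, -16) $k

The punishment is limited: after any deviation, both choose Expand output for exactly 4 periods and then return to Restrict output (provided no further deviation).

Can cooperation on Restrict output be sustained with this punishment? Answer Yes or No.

IC: δ+…+δ^4 ≥ (66−47)/(47−15) = 19/32.
At δ = 1/3: partial sum = 0.4938 < 0.5938. Cooperation not sustainable.

No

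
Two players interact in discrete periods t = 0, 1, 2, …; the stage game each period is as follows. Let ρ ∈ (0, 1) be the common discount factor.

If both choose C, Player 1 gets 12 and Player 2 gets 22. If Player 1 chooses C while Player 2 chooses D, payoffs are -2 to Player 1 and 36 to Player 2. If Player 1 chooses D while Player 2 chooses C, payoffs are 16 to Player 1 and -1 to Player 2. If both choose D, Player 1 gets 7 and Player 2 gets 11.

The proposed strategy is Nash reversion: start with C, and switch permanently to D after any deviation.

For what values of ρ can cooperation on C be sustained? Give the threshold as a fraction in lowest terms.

14/25

For Player 1: deviation gain 16−12 = 4, per-period punishment loss 12−7 = 5. IC gives ρ ≥ 4/9.
For Player 2: gain 14, loss 11 per period, so ρ ≥ 14/25.
The tighter constraint is Player 2's, so cooperation needs ρ ≥ 14/25.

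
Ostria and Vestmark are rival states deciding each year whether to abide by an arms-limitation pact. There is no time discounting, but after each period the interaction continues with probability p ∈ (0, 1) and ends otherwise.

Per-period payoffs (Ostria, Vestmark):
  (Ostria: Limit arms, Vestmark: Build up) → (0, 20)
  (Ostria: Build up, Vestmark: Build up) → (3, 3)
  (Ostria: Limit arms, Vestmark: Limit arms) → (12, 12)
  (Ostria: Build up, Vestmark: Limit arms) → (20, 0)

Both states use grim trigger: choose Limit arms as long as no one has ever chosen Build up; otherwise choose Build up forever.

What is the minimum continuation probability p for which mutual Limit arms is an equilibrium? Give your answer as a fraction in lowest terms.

8/17

Expected cooperation value is 12 + p·12 + p²·12 + … = 12/(1−p); deviation gives 20 + p·3/(1−p).
12 ≥ 20(1−p) + 3p ⇒ 17p ≥ 8 ⇒ p ≥ 8/17.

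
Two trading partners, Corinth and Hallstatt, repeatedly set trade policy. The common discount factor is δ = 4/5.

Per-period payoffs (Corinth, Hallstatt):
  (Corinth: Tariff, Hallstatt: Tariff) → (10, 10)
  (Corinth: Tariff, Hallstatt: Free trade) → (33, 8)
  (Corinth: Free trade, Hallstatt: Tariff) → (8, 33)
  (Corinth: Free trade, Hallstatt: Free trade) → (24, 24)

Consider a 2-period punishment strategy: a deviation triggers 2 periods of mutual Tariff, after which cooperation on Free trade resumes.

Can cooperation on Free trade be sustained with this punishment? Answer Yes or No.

Yes

Comparing payoff streams over the 3 periods until play realigns: cooperate → 24(1+δ+…+δ^2); deviate → 33 + 10(δ+…+δ^2).
Cooperation is sustained iff (24−10)(δ+…+δ^2) ≥ 33−24.
δ+…+δ^2 = 4/5·(1−(4/5)^2)/(1−4/5) = 1.4400, and (33−24)/(24−10) = 0.6429.
1.4400 ≥ 0.6429, so cooperation is sustainable.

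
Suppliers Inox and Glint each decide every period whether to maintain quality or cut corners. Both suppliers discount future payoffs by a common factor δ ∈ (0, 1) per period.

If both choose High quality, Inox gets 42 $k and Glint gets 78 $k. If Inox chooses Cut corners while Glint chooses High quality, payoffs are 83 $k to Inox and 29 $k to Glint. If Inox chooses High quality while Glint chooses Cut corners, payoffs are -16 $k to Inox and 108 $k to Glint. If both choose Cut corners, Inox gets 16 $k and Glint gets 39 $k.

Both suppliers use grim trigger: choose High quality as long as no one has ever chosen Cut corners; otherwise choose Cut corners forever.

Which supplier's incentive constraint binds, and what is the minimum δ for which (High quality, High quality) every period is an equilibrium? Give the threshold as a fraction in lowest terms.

Inox: cooperation gives 42 each period; deviation gives 83 once then 16 forever.
  42/(1−δ) ≥ 83 + 16δ/(1−δ) ⇒ δ ≥ 41/67.
Glint: cooperation gives 78 each period; deviation gives 108 once then 39 forever.
  δ ≥ 30/69 = 10/23.
Both must hold, so the binding constraint is Inox's: δ ≥ 41/67.

Inox; δ ≥ 41/67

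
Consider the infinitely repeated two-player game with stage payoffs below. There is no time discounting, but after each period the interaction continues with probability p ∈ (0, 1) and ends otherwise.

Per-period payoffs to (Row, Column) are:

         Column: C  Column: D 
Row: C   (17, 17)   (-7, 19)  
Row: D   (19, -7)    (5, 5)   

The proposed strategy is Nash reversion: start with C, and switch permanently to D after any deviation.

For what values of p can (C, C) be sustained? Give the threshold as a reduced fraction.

Expected cooperation value is 17 + p·17 + p²·17 + … = 17/(1−p); deviation gives 19 + p·5/(1−p).
17 ≥ 19(1−p) + 5p ⇒ 14p ≥ 2 ⇒ p ≥ 2/14 = 1/7.

1/7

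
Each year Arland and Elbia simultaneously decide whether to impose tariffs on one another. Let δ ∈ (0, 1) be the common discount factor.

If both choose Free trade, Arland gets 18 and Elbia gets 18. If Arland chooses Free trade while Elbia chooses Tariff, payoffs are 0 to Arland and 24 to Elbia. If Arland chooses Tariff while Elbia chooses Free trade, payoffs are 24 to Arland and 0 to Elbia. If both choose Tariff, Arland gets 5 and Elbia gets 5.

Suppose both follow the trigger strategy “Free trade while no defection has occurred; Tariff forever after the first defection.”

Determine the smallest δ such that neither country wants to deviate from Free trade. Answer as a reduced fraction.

Cooperation forever yields 18 each period: 18/(1−δ).
Deviating yields 24 once, then 5 forever: 24 + 5δ/(1−δ).
No profitable deviation requires 18/(1−δ) ≥ 24 + 5δ/(1−δ).
Multiplying by (1−δ): 18 ≥ 24(1−δ) + 5δ = 24 − 19δ.
So 19δ ≥ 6, i.e. δ ≥ 6/19.

6/19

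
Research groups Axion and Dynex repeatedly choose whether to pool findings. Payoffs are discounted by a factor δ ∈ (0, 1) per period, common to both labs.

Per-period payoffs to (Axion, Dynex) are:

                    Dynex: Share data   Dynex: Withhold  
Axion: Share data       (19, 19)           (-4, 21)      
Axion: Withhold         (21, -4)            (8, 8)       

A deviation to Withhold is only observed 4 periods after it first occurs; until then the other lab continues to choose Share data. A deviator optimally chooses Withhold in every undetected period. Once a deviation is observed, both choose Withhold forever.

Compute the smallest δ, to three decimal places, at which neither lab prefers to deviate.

The best deviation is to choose Withhold for all 4 undetected periods, earning 21 each, then 8 forever once detected.
Deviation value: 21(1−δ^4)/(1−δ) + 8δ^4/(1−δ); cooperation value: 19/(1−δ).
IC: 19 ≥ 21(1−δ^4) + 8δ^4 = 21 − 13δ^4.
So δ^4 ≥ 2/13, giving δ ≥ (2/13)^(1/4) ≈ 0.626.

0.626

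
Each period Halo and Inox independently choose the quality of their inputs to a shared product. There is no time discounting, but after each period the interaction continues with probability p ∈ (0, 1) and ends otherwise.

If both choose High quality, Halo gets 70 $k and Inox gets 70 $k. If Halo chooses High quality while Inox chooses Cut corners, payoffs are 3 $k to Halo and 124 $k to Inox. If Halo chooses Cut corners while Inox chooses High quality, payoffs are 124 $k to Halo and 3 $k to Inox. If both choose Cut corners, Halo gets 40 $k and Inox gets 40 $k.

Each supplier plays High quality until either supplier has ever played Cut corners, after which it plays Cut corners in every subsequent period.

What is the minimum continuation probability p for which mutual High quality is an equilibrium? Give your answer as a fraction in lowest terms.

9/14

With no time discounting, the continuation probability p plays the role of the discount factor.
Grim-trigger IC: 70/(1−p) ≥ 124 + 40p/(1−p) ⇒ p ≥ (124−70)/(124−40) = 9/14.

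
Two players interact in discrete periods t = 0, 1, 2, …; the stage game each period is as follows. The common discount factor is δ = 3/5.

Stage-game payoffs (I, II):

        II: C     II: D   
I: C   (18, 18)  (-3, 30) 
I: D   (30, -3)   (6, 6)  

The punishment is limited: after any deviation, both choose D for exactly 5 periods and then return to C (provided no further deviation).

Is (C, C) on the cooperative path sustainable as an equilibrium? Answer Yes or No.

A one-shot deviation gives 30 now, then 6 for 5 periods, then back to 18.
Gain from deviating: (30−18) today; loss: (18−6) in each of the next 5 periods.
No-deviation condition: (18−6)(δ+…+δ^5) ≥ 30−18, i.e. δ+…+δ^5 ≥ 1.
At δ = 3/5: δ+…+δ^5 = 1.3834 ≥ 1.0000.
So cooperation is sustainable.

Yes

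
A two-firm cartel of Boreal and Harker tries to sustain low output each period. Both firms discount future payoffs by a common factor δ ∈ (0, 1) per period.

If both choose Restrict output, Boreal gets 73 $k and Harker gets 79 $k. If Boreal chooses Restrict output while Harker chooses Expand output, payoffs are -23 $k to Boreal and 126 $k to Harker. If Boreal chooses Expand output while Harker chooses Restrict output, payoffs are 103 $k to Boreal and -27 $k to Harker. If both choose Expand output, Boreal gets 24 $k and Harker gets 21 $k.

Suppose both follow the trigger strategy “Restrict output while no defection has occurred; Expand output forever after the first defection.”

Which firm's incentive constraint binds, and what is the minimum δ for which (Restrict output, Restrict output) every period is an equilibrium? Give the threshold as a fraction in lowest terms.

Harker; δ ≥ 47/105

Boreal: cooperation gives 73 each period; deviation gives 103 once then 24 forever.
  73/(1−δ) ≥ 103 + 24δ/(1−δ) ⇒ δ ≥ 30/79.
Harker: cooperation gives 79 each period; deviation gives 126 once then 21 forever.
  δ ≥ 47/105.
Both must hold, so the binding constraint is Harker's: δ ≥ 47/105.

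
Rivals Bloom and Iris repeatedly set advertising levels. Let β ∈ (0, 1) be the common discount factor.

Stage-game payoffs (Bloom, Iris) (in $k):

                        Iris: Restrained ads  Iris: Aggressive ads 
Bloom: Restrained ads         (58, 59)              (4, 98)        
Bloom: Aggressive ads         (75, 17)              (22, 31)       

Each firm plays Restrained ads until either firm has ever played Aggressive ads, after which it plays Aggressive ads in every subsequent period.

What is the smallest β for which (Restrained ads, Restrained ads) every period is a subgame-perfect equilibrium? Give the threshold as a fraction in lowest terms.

For Bloom: deviation gain 75−58 = 17, per-period punishment loss 58−22 = 36. IC gives β ≥ 17/53.
For Iris: gain 39, loss 28 per period, so β ≥ 39/67.
The tighter constraint is Iris's, so cooperation needs β ≥ 39/67.

39/67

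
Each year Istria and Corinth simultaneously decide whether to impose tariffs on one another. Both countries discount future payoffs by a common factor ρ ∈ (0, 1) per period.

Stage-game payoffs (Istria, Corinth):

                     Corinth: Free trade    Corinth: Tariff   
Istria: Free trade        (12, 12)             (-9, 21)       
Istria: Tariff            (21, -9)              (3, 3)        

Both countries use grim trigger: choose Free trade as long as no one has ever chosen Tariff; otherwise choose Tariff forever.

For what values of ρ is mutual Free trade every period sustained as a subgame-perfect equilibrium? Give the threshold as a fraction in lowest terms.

Cooperation forever yields 12 each period: 12/(1−ρ).
Deviating yields 21 once, then 3 forever: 21 + 3ρ/(1−ρ).
No profitable deviation requires 12/(1−ρ) ≥ 21 + 3ρ/(1−ρ).
Multiplying by (1−ρ): 12 ≥ 21(1−ρ) + 3ρ = 21 − 18ρ.
So 18ρ ≥ 9, i.e. ρ ≥ 9/18 = 1/2.

1/2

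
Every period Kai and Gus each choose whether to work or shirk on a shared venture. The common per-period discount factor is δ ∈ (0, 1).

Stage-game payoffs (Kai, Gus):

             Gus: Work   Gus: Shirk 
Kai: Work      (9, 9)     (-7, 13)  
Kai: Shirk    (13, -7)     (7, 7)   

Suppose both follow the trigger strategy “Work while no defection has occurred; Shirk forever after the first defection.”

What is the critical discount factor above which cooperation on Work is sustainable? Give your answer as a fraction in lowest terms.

One-period gain from deviating is 13 − 9 = 4. The loss is 9 − 7 = 2 in every subsequent period, with present value 2·δ/(1−δ).
Deviation is unprofitable when 2·δ/(1−δ) ≥ 4, i.e. δ/(1−δ) ≥ 2.
Equivalently δ ≥ 4/(4+2) = 2/3.

2/3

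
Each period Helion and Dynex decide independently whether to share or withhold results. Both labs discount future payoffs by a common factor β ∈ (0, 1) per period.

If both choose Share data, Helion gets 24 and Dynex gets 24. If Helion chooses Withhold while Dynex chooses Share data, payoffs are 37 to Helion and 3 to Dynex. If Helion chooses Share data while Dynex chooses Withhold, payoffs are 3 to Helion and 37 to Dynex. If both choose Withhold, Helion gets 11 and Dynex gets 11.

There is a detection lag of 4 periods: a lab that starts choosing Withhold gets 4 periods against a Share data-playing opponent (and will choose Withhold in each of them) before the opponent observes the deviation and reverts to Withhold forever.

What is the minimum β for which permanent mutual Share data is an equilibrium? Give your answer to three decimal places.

0.841

Deviating for the 4 undetected periods gains 37−24 = 13 per period over cooperation, then loses 24−11 = 13 per period forever once punishment starts.
Gain: 13(1 + β + … + β^3); loss: 13·β^4/(1−β).
No profitable deviation ⇔ 13(1−β^4) ≤ 13·β^4, i.e. β^4 ≥ 13/(13+13) = 1/2.
Hence β ≥ (1/2)^(1/4) ≈ 0.841.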